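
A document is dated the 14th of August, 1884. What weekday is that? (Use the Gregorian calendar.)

Doomsday rule: the anchor day for the 1800s is Friday. For year 84: 84÷12 = 7 r 0, and 0÷4 = 0, so 7+0+0 = 7.
Friday + 7 ≡ Friday — that's 1884's doomsday.
In August the doomsday date is Aug 8.
Aug 14 is 6 days after Aug 8; 6 mod 7 = 6, so Friday + 6 = Thursday.

Thursday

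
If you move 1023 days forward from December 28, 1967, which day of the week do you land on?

Friday

Dec 28, 1967 is a Thursday.
1023 mod 7 = 1, so 1023 days after a Thursday is Thursday + 1 = Friday.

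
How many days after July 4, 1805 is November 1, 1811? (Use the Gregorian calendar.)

2311

Jul 4, 1805 → Jul 4, 1806: 365 days.
Jul 4, 1806 → Jul 4, 1807: 365 days.
Jul 4, 1807 → Jul 4, 1808: 366 days (Feb 29, 1808 is in that span).
Jul 4, 1808 → Jul 4, 1809: 365 days.
Jul 4, 1809 → Jul 4, 1810: 365 days.
Jul 4, 1810 → Jul 4, 1811: 365 days.
Jul 4, 1811 → Aug 4, 1811: 31 days (July has 31).
Aug 4, 1811 → Sep 4, 1811: 31 days (August has 31).
Sep 4, 1811 → Oct 4, 1811: 30 days (September has 30).
Oct 4, 1811 → Nov 1, 1811: 28 days.
Total: 2311 days.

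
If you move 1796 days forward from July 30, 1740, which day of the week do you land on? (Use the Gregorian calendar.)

Jul 30, 1740 is a Saturday.
1796 mod 7 = 4, so 1796 days after a Saturday is Saturday + 4 = Wednesday.

Wednesday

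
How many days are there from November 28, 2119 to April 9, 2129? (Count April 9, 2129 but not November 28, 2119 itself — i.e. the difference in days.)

Nov 28, 2119 → Nov 28, 2120: 366 days (Feb 29, 2120 is in that span).
Nov 28, 2120 → Nov 28, 2121: 365 days.
Nov 28, 2121 → Nov 28, 2122: 365 days.
Nov 28, 2122 → Nov 28, 2123: 365 days.
Nov 28, 2123 → Nov 28, 2124: 366 days (Feb 29, 2124 is in that span).
Nov 28, 2124 → Nov 28, 2125: 365 days.
Nov 28, 2125 → Nov 28, 2126: 365 days.
Nov 28, 2126 → Nov 28, 2127: 365 days.
Nov 28, 2127 → Nov 28, 2128: 366 days (Feb 29, 2128 is in that span).
Nov 28, 2128 → Dec 28, 2128: 30 days (November has 30).
Dec 28, 2128 → Jan 28, 2129: 31 days (December has 31).
Jan 28, 2129 → Feb 28, 2129: 31 days (January has 31).
Feb 28, 2129 → Mar 28, 2129: 28 days (February has 28).
Mar 28, 2129 → Apr 9, 2129: 12 days.
Total: 3420 days.

3420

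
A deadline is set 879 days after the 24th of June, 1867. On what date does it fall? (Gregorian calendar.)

+366 (one year; includes Feb 29, 1868) → Jun 24, 1868 (513 left).
+365 (one year) → Jun 24, 1869 (148 left).
Jun has 30 days: +7 → Jul 1, 1869 (141 left).
Jul has 31 days: +31 → Aug 1, 1869 (110 left).
Aug has 31 days: +31 → Sep 1, 1869 (79 left).
Sep has 30 days: +30 → Oct 1, 1869 (49 left).
Oct has 31 days: +31 → Nov 1, 1869 (18 left).
+18 → Nov 19, 1869.

November 19, 1869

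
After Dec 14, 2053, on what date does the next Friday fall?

Dec 14, 2053 is a Sunday.
From Sunday to the next Friday is 5 days.
Dec 14, 2053 + 5 = Dec 19, 2053.

December 19, 2053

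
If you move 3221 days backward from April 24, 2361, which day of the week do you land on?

Sunday

Apr 24, 2361 is a Monday.
3221 mod 7 = 1, so 3221 days before a Monday is Monday − 1 = Sunday.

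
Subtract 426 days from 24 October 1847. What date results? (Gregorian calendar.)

August 24, 1846

−365 (one year) → Oct 24, 1846 (61 left).
−24 → Sep 30, 1846 (end of Sep, 30 days; 37 left).
−30 → Aug 31, 1846 (end of Aug, 31 days; 7 left).
−7 → Aug 24, 1846.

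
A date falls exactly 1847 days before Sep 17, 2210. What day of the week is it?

First find the weekday of Sep 17, 2210. Doomsday rule: the anchor day for the 2200s is Friday. For year 10: 10÷12 = 0 r 10, and 10÷4 = 2, so 0+10+2 = 12.
Friday + 12 ≡ Wednesday — that's 2210's doomsday.
In September the doomsday date is Sep 5.
Sep 17 is 12 days after Sep 5; 12 mod 7 = 5, so Wednesday + 5 = Monday.
1847 mod 7 = 6, so 1847 days before a Monday is Monday − 6 = Tuesday.

Tuesday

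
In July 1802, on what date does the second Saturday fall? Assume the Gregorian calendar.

July 10, 1802

July 1, 1802 is a Thursday.
The first Saturday is therefore July 3 (2 days later).
The second Saturday is 3 + 1×7 = July 10.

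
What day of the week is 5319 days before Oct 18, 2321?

Oct 18, 2321 is a Tuesday.
5319 mod 7 = 6, so 5319 days before a Tuesday is Tuesday − 6 = Wednesday.

Wednesday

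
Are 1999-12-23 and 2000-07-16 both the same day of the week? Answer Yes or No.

From Dec 23, 1999 to Jul 16, 2000 is 206 days.
206 mod 7 = 3, so they are different weekdays.
(Dec 23, 1999 is a Thursday; Jul 16, 2000 is a Sunday.)

No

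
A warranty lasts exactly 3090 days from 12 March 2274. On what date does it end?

+365 (one year) → Mar 12, 2275 (2725 left).
+366 (one year; includes Feb 29, 2276) → Mar 12, 2276 (2359 left).
+365 (one year) → Mar 12, 2277 (1994 left).
+365 (one year) → Mar 12, 2278 (1629 left).
+365 (one year) → Mar 12, 2279 (1264 left).
+366 (one year; includes Feb 29, 2280) → Mar 12, 2280 (898 left).
+365 (one year) → Mar 12, 2281 (533 left).
+365 (one year) → Mar 12, 2282 (168 left).
Mar has 31 days: +20 → Apr 1, 2282 (148 left).
Apr has 30 days: +30 → May 1, 2282 (118 left).
May has 31 days: +31 → Jun 1, 2282 (87 left).
Jun has 30 days: +30 → Jul 1, 2282 (57 left).
Jul has 31 days: +31 → Aug 1, 2282 (26 left).
+26 → Aug 27, 2282.

August 27, 2282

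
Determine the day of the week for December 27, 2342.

Doomsday rule: the anchor day for the 2300s is Wednesday. For year 42: 42÷12 = 3 r 6, and 6÷4 = 1, so 3+6+1 = 10.
Wednesday + 10 ≡ Saturday — that's 2342's doomsday.
In December the doomsday date is Dec 12.
Dec 27 is 15 days after Dec 12; 15 mod 7 = 1, so Saturday + 1 = Sunday.

Sunday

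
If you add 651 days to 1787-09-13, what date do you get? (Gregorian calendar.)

June 25, 1789

+366 (one year; includes Feb 29, 1788) → Sep 13, 1788 (285 left).
Sep has 30 days: +18 → Oct 1, 1788 (267 left).
Oct has 31 days: +31 → Nov 1, 1788 (236 left).
Nov has 30 days: +30 → Dec 1, 1788 (206 left).
Dec has 31 days: +31 → Jan 1, 1789 (175 left).
Jan has 31 days: +31 → Feb 1, 1789 (144 left).
Feb has 28 days: +28 → Mar 1, 1789 (116 left).
Mar has 31 days: +31 → Apr 1, 1789 (85 left).
Apr has 30 days: +30 → May 1, 1789 (55 left).
May has 31 days: +31 → Jun 1, 1789 (24 left).
+24 → Jun 25, 1789.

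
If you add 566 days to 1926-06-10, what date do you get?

December 28, 1927

+365 (one year) → Jun 10, 1927 (201 left).
Jun has 30 days: +21 → Jul 1, 1927 (180 left).
Jul has 31 days: +31 → Aug 1, 1927 (149 left).
Aug has 31 days: +31 → Sep 1, 1927 (118 left).
Sep has 30 days: +30 → Oct 1, 1927 (88 left).
Oct has 31 days: +31 → Nov 1, 1927 (57 left).
Nov has 30 days: +30 → Dec 1, 1927 (27 left).
+27 → Dec 28, 1927.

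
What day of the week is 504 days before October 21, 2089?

Friday

Oct 21, 2089 is a Friday.
504 mod 7 = 0, so 504 days before a Friday is Friday − 0 = Friday.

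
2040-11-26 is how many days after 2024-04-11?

Apr 11, 2024 → Apr 11, 2025: 365 days.
Apr 11, 2025 → Apr 11, 2026: 365 days.
Apr 11, 2026 → Apr 11, 2027: 365 days.
Apr 11, 2027 → Apr 11, 2028: 366 days (Feb 29, 2028 is in that span).
Apr 11, 2028 → Apr 11, 2029: 365 days.
Apr 11, 2029 → Apr 11, 2030: 365 days.
Apr 11, 2030 → Apr 11, 2031: 365 days.
Apr 11, 2031 → Apr 11, 2032: 366 days (Feb 29, 2032 is in that span).
Apr 11, 2032 → Apr 11, 2033: 365 days.
Apr 11, 2033 → Apr 11, 2034: 365 days.
Apr 11, 2034 → Apr 11, 2035: 365 days.
Apr 11, 2035 → Apr 11, 2036: 366 days (Feb 29, 2036 is in that span).
Apr 11, 2036 → Apr 11, 2037: 365 days.
Apr 11, 2037 → Apr 11, 2038: 365 days.
Apr 11, 2038 → Apr 11, 2039: 365 days.
Apr 11, 2039 → Apr 11, 2040: 366 days (Feb 29, 2040 is in that span).
Apr 11, 2040 → May 11, 2040: 30 days (April has 30).
May 11, 2040 → Jun 11, 2040: 31 days (May has 31).
Jun 11, 2040 → Jul 11, 2040: 30 days (June has 30).
Jul 11, 2040 → Aug 11, 2040: 31 days (July has 31).
Aug 11, 2040 → Sep 11, 2040: 31 days (August has 31).
Sep 11, 2040 → Oct 11, 2040: 30 days (September has 30).
Oct 11, 2040 → Nov 11, 2040: 31 days (October has 31).
Nov 11, 2040 → Nov 26, 2040: 15 days.
Total: 6073 days.

6073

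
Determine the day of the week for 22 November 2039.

Tuesday

January 1, 2039 is a Saturday.
Jan 1, 2039 → Feb 1, 2039: 31 days (January has 31).
Feb 1, 2039 → Mar 1, 2039: 28 days (February has 28).
Mar 1, 2039 → Apr 1, 2039: 31 days (March has 31).
Apr 1, 2039 → May 1, 2039: 30 days (April has 30).
May 1, 2039 → Jun 1, 2039: 31 days (May has 31).
Jun 1, 2039 → Jul 1, 2039: 30 days (June has 30).
Jul 1, 2039 → Aug 1, 2039: 31 days (July has 31).
Aug 1, 2039 → Sep 1, 2039: 31 days (August has 31).
Sep 1, 2039 → Oct 1, 2039: 30 days (September has 30).
Oct 1, 2039 → Nov 1, 2039: 31 days (October has 31).
Nov 1, 2039 → Nov 22, 2039: 21 days.
Total: 325 days.
325 mod 7 = 3, so Saturday + 3 = Tuesday.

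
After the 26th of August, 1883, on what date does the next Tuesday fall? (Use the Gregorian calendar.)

August 28, 1883

Aug 26, 1883 is a Sunday.
From Sunday to the next Tuesday is 2 days.
Aug 26, 1883 + 2 = Aug 28, 1883.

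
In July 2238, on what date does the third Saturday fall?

July 1, 2238 is a Sunday.
The first Saturday is therefore July 7 (6 days later).
The third Saturday is 7 + 2×7 = July 21.

July 21, 2238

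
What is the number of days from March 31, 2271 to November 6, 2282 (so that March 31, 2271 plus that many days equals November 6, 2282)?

Mar 31, 2271 → Mar 31, 2272: 366 days (Feb 29, 2272 is in that span).
Mar 31, 2272 → Mar 31, 2273: 365 days.
Mar 31, 2273 → Mar 31, 2274: 365 days.
Mar 31, 2274 → Mar 31, 2275: 365 days.
Mar 31, 2275 → Mar 31, 2276: 366 days (Feb 29, 2276 is in that span).
Mar 31, 2276 → Mar 31, 2277: 365 days.
Mar 31, 2277 → Mar 31, 2278: 365 days.
Mar 31, 2278 → Mar 31, 2279: 365 days.
Mar 31, 2279 → Mar 31, 2280: 366 days (Feb 29, 2280 is in that span).
Mar 31, 2280 → Mar 31, 2281: 365 days.
Mar 31, 2281 → Mar 31, 2282: 365 days.
Mar 31, 2282 → Apr 30, 2282: 30 days (March has 31).
Apr 30, 2282 → May 30, 2282: 30 days (April has 30).
May 30, 2282 → Jun 30, 2282: 31 days (May has 31).
Jun 30, 2282 → Jul 30, 2282: 30 days (June has 30).
Jul 30, 2282 → Aug 30, 2282: 31 days (July has 31).
Aug 30, 2282 → Sep 30, 2282: 31 days (August has 31).
Sep 30, 2282 → Oct 30, 2282: 30 days (September has 30).
Oct 30, 2282 → Nov 6, 2282: 7 days.
Total: 4238 days.

4238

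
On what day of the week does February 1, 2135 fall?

January 1, 2135 is a Saturday.
Jan 1, 2135 → Feb 1, 2135: 31 days.
Total: 31 days.
31 mod 7 = 3, so Saturday + 3 = Tuesday.

Tuesday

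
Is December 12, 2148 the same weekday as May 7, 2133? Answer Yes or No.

Yes

From May 7, 2133 to Dec 12, 2148 is 5698 days.
5698 mod 7 = 0, so they are the same weekday.
(May 7, 2133 is a Thursday; Dec 12, 2148 is a Thursday.)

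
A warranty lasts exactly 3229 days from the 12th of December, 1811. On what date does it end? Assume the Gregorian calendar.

October 14, 1820

+366 (one year; includes Feb 29, 1812) → Dec 12, 1812 (2863 left).
+365 (one year) → Dec 12, 1813 (2498 left).
+365 (one year) → Dec 12, 1814 (2133 left).
+365 (one year) → Dec 12, 1815 (1768 left).
+366 (one year; includes Feb 29, 1816) → Dec 12, 1816 (1402 left).
+365 (one year) → Dec 12, 1817 (1037 left).
+365 (one year) → Dec 12, 1818 (672 left).
+365 (one year) → Dec 12, 1819 (307 left).
Dec has 31 days: +20 → Jan 1, 1820 (287 left).
Jan has 31 days: +31 → Feb 1, 1820 (256 left).
Feb has 29 days: +29 → Mar 1, 1820 (227 left).
Mar has 31 days: +31 → Apr 1, 1820 (196 left).
Apr has 30 days: +30 → May 1, 1820 (166 left).
May has 31 days: +31 → Jun 1, 1820 (135 left).
Jun has 30 days: +30 → Jul 1, 1820 (105 left).
Jul has 31 days: +31 → Aug 1, 1820 (74 left).
Aug has 31 days: +31 → Sep 1, 1820 (43 left).
Sep has 30 days: +30 → Oct 1, 1820 (13 left).
+13 → Oct 14, 1820.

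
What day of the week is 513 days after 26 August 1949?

Sunday

Aug 26, 1949 is a Friday.
513 mod 7 = 2, so 513 days after a Friday is Friday + 2 = Sunday.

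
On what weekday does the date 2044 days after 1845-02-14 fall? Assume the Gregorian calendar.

First find the weekday of Feb 14, 1845. Doomsday rule: the anchor day for the 1800s is Friday. For year 45: 45÷12 = 3 r 9, and 9÷4 = 2, so 3+9+2 = 14.
Friday + 14 ≡ Friday — that's 1845's doomsday.
In February the doomsday date is Feb 28 (1845 is not a leap year).
Feb 14 is 14 days before Feb 28; 14 mod 7 = 0, so Friday − 0 = Friday.
2044 mod 7 = 0, so 2044 days after a Friday is Friday + 0 = Friday.

Friday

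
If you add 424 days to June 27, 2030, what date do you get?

+365 (one year) → Jun 27, 2031 (59 left).
Jun has 30 days: +4 → Jul 1, 2031 (55 left).
Jul has 31 days: +31 → Aug 1, 2031 (24 left).
+24 → Aug 25, 2031.

August 25, 2031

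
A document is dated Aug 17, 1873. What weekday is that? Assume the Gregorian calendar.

Sunday

Doomsday rule: the anchor day for the 1800s is Friday. For year 73: 73÷12 = 6 r 1, and 1÷4 = 0, so 6+1+0 = 7.
Friday + 7 ≡ Friday — that's 1873's doomsday.
In August the doomsday date is Aug 8.
Aug 17 is 9 days after Aug 8; 9 mod 7 = 2, so Friday + 2 = Sunday.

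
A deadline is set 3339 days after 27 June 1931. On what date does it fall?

+366 (one year; includes Feb 29, 1932) → Jun 27, 1932 (2973 left).
+365 (one year) → Jun 27, 1933 (2608 left).
+365 (one year) → Jun 27, 1934 (2243 left).
+365 (one year) → Jun 27, 1935 (1878 left).
+366 (one year; includes Feb 29, 1936) → Jun 27, 1936 (1512 left).
+365 (one year) → Jun 27, 1937 (1147 left).
+365 (one year) → Jun 27, 1938 (782 left).
+365 (one year) → Jun 27, 1939 (417 left).
+366 (one year; includes Feb 29, 1940) → Jun 27, 1940 (51 left).
Jun has 30 days: +4 → Jul 1, 1940 (47 left).
Jul has 31 days: +31 → Aug 1, 1940 (16 left).
+16 → Aug 17, 1940.

August 17, 1940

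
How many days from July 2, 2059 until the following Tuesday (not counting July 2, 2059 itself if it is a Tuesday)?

6

Jul 2, 2059 is a Wednesday.
From Wednesday to the next Tuesday is 6 days.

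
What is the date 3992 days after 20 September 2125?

+365 (one year) → Sep 20, 2126 (3627 left).
+365 (one year) → Sep 20, 2127 (3262 left).
+366 (one year; includes Feb 29, 2128) → Sep 20, 2128 (2896 left).
+365 (one year) → Sep 20, 2129 (2531 left).
+365 (one year) → Sep 20, 2130 (2166 left).
+365 (one year) → Sep 20, 2131 (1801 left).
+366 (one year; includes Feb 29, 2132) → Sep 20, 2132 (1435 left).
+365 (one year) → Sep 20, 2133 (1070 left).
+365 (one year) → Sep 20, 2134 (705 left).
+365 (one year) → Sep 20, 2135 (340 left).
Sep has 30 days: +11 → Oct 1, 2135 (329 left).
Oct has 31 days: +31 → Nov 1, 2135 (298 left).
Nov has 30 days: +30 → Dec 1, 2135 (268 left).
Dec has 31 days: +31 → Jan 1, 2136 (237 left).
Jan has 31 days: +31 → Feb 1, 2136 (206 left).
Feb has 29 days: +29 → Mar 1, 2136 (177 left).
Mar has 31 days: +31 → Apr 1, 2136 (146 left).
Apr has 30 days: +30 → May 1, 2136 (116 left).
May has 31 days: +31 → Jun 1, 2136 (85 left).
Jun has 30 days: +30 → Jul 1, 2136 (55 left).
Jul has 31 days: +31 → Aug 1, 2136 (24 left).
+24 → Aug 25, 2136.

August 25, 2136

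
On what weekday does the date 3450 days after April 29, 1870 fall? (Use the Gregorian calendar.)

Thursday

First find the weekday of Apr 29, 1870. Doomsday rule: the anchor day for the 1800s is Friday. For year 70: 70÷12 = 5 r 10, and 10÷4 = 2, so 5+10+2 = 17.
Friday + 17 ≡ Monday — that's 1870's doomsday.
In April the doomsday date is Apr 4.
Apr 29 is 25 days after Apr 4; 25 mod 7 = 4, so Monday + 4 = Friday.
3450 mod 7 = 6, so 3450 days after a Friday is Friday + 6 = Thursday.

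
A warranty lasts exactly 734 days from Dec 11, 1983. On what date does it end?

December 14, 1985

+366 (one year; includes Feb 29, 1984) → Dec 11, 1984 (368 left).
Dec has 31 days: +21 → Jan 1, 1985 (347 left).
Jan has 31 days: +31 → Feb 1, 1985 (316 left).
Feb has 28 days: +28 → Mar 1, 1985 (288 left).
Mar has 31 days: +31 → Apr 1, 1985 (257 left).
Apr has 30 days: +30 → May 1, 1985 (227 left).
May has 31 days: +31 → Jun 1, 1985 (196 left).
Jun has 30 days: +30 → Jul 1, 1985 (166 left).
Jul has 31 days: +31 → Aug 1, 1985 (135 left).
Aug has 31 days: +31 → Sep 1, 1985 (104 left).
Sep has 30 days: +30 → Oct 1, 1985 (74 left).
Oct has 31 days: +31 → Nov 1, 1985 (43 left).
Nov has 30 days: +30 → Dec 1, 1985 (13 left).
+13 → Dec 14, 1985.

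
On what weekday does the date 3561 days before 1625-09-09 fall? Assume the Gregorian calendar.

Sep 9, 1625 is a Tuesday.
3561 mod 7 = 5, so 3561 days before a Tuesday is Tuesday − 5 = Thursday.

Thursday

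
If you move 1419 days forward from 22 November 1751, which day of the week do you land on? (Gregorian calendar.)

Saturday

First find the weekday of Nov 22, 1751. Doomsday rule: the anchor day for the 1700s is Sunday. For year 51: 51÷12 = 4 r 3, and 3÷4 = 0, so 4+3+0 = 7.
Sunday + 7 ≡ Sunday — that's 1751's doomsday.
In November the doomsday date is Nov 7.
Nov 22 is 15 days after Nov 7; 15 mod 7 = 1, so Sunday + 1 = Monday.
1419 mod 7 = 5, so 1419 days after a Monday is Monday + 5 = Saturday.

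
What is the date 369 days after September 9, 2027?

Sep has 30 days: +22 → Oct 1, 2027 (347 left).
Oct has 31 days: +31 → Nov 1, 2027 (316 left).
Nov has 30 days: +30 → Dec 1, 2027 (286 left).
Dec has 31 days: +31 → Jan 1, 2028 (255 left).
Jan has 31 days: +31 → Feb 1, 2028 (224 left).
Feb has 29 days: +29 → Mar 1, 2028 (195 left).
Mar has 31 days: +31 → Apr 1, 2028 (164 left).
Apr has 30 days: +30 → May 1, 2028 (134 left).
May has 31 days: +31 → Jun 1, 2028 (103 left).
Jun has 30 days: +30 → Jul 1, 2028 (73 left).
Jul has 31 days: +31 → Aug 1, 2028 (42 left).
Aug has 31 days: +31 → Sep 1, 2028 (11 left).
+11 → Sep 12, 2028.

September 12, 2028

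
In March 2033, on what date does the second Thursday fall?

March 1, 2033 is a Tuesday.
The first Thursday is therefore March 3 (2 days later).
The second Thursday is 3 + 1×7 = March 10.

March 10, 2033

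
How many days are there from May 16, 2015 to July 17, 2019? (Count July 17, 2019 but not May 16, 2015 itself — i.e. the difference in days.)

1523

May 16, 2015 → May 16, 2016: 366 days (Feb 29, 2016 is in that span).
May 16, 2016 → May 16, 2017: 365 days.
May 16, 2017 → May 16, 2018: 365 days.
May 16, 2018 → May 16, 2019: 365 days.
May 16, 2019 → Jun 16, 2019: 31 days (May has 31).
Jun 16, 2019 → Jul 16, 2019: 30 days (June has 30).
Jul 16, 2019 → Jul 17, 2019: 1 days.
Total: 1523 days.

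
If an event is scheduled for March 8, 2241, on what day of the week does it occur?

Monday

Doomsday rule: the anchor day for the 2200s is Friday. For year 41: 41÷12 = 3 r 5, and 5÷4 = 1, so 3+5+1 = 9.
Friday + 9 ≡ Sunday — that's 2241's doomsday.
In March the doomsday date is Mar 14.
Mar 8 is 6 days before Mar 14; 6 mod 7 = 6, so Sunday − 6 = Monday.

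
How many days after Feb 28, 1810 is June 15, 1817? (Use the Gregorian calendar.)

2664

Feb 28, 1810 → Feb 28, 1811: 365 days.
Feb 28, 1811 → Feb 28, 1812: 365 days.
Feb 28, 1812 → Feb 28, 1813: 366 days (Feb 29, 1812 is in that span).
Feb 28, 1813 → Feb 28, 1814: 365 days.
Feb 28, 1814 → Feb 28, 1815: 365 days.
Feb 28, 1815 → Feb 28, 1816: 365 days.
Feb 28, 1816 → Feb 28, 1817: 366 days (Feb 29, 1816 is in that span).
Feb 28, 1817 → Mar 28, 1817: 28 days (February has 28).
Mar 28, 1817 → Apr 28, 1817: 31 days (March has 31).
Apr 28, 1817 → May 28, 1817: 30 days (April has 30).
May 28, 1817 → Jun 15, 1817: 18 days.
Total: 2664 days.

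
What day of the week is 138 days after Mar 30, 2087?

Friday

First find the weekday of Mar 30, 2087. Doomsday rule: the anchor day for the 2000s is Tuesday. For year 87: 87÷12 = 7 r 3, and 3÷4 = 0, so 7+3+0 = 10.
Tuesday + 10 ≡ Friday — that's 2087's doomsday.
In March the doomsday date is Mar 14.
Mar 30 is 16 days after Mar 14; 16 mod 7 = 2, so Friday + 2 = Sunday.
138 mod 7 = 5, so 138 days after a Sunday is Sunday + 5 = Friday.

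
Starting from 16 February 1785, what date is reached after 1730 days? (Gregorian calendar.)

November 12, 1789

+365 (one year) → Feb 16, 1786 (1365 left).
+365 (one year) → Feb 16, 1787 (1000 left).
+365 (one year) → Feb 16, 1788 (635 left).
+366 (one year; includes Feb 29, 1788) → Feb 16, 1789 (269 left).
Feb has 28 days: +13 → Mar 1, 1789 (256 left).
Mar has 31 days: +31 → Apr 1, 1789 (225 left).
Apr has 30 days: +30 → May 1, 1789 (195 left).
May has 31 days: +31 → Jun 1, 1789 (164 left).
Jun has 30 days: +30 → Jul 1, 1789 (134 left).
Jul has 31 days: +31 → Aug 1, 1789 (103 left).
Aug has 31 days: +31 → Sep 1, 1789 (72 left).
Sep has 30 days: +30 → Oct 1, 1789 (42 left).
Oct has 31 days: +31 → Nov 1, 1789 (11 left).
+11 → Nov 12, 1789.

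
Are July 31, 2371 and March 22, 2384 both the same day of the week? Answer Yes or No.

From Jul 31, 2371 to Mar 22, 2384 is 4618 days.
4618 mod 7 = 5, so they are different weekdays.
(Jul 31, 2371 is a Saturday; Mar 22, 2384 is a Thursday.)

No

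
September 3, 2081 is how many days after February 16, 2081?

Feb 16, 2081 → Mar 16, 2081: 28 days (February has 28).
Mar 16, 2081 → Apr 16, 2081: 31 days (March has 31).
Apr 16, 2081 → May 16, 2081: 30 days (April has 30).
May 16, 2081 → Jun 16, 2081: 31 days (May has 31).
Jun 16, 2081 → Jul 16, 2081: 30 days (June has 30).
Jul 16, 2081 → Aug 16, 2081: 31 days (July has 31).
Aug 16, 2081 → Sep 3, 2081: 18 days.
Total: 199 days.

199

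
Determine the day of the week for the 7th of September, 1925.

Doomsday rule: the anchor day for the 1900s is Wednesday. For year 25: 25÷12 = 2 r 1, and 1÷4 = 0, so 2+1+0 = 3.
Wednesday + 3 ≡ Saturday — that's 1925's doomsday.
In September the doomsday date is Sep 5.
Sep 7 is 2 days after Sep 5; 2 mod 7 = 2, so Saturday + 2 = Monday.

Monday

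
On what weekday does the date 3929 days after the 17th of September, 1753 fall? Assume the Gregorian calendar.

Wednesday

Sep 17, 1753 is a Monday.
3929 mod 7 = 2, so 3929 days after a Monday is Monday + 2 = Wednesday.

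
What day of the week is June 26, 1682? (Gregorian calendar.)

Doomsday rule: the anchor day for the 1600s is Tuesday. For year 82: 82÷12 = 6 r 10, and 10÷4 = 2, so 6+10+2 = 18.
Tuesday + 18 ≡ Saturday — that's 1682's doomsday.
In June the doomsday date is Jun 6.
Jun 26 is 20 days after Jun 6; 20 mod 7 = 6, so Saturday + 6 = Friday.

Friday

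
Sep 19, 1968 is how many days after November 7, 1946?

Nov 7, 1946 → Nov 7, 1947: 365 days.
Nov 7, 1947 → Nov 7, 1948: 366 days (Feb 29, 1948 is in that span).
Nov 7, 1948 → Nov 7, 1949: 365 days.
Nov 7, 1949 → Nov 7, 1950: 365 days.
Nov 7, 1950 → Nov 7, 1951: 365 days.
Nov 7, 1951 → Nov 7, 1952: 366 days (Feb 29, 1952 is in that span).
Nov 7, 1952 → Nov 7, 1953: 365 days.
Nov 7, 1953 → Nov 7, 1954: 365 days.
Nov 7, 1954 → Nov 7, 1955: 365 days.
Nov 7, 1955 → Nov 7, 1956: 366 days (Feb 29, 1956 is in that span).
Nov 7, 1956 → Nov 7, 1957: 365 days.
Nov 7, 1957 → Nov 7, 1958: 365 days.
Nov 7, 1958 → Nov 7, 1959: 365 days.
Nov 7, 1959 → Nov 7, 1960: 366 days (Feb 29, 1960 is in that span).
Nov 7, 1960 → Nov 7, 1961: 365 days.
Nov 7, 1961 → Nov 7, 1962: 365 days.
Nov 7, 1962 → Nov 7, 1963: 365 days.
Nov 7, 1963 → Nov 7, 1964: 366 days (Feb 29, 1964 is in that span).
Nov 7, 1964 → Nov 7, 1965: 365 days.
Nov 7, 1965 → Nov 7, 1966: 365 days.
Nov 7, 1966 → Nov 7, 1967: 365 days.
Nov 7, 1967 → Dec 7, 1967: 30 days (November has 30).
Dec 7, 1967 → Jan 7, 1968: 31 days (December has 31).
Jan 7, 1968 → Feb 7, 1968: 31 days (January has 31).
Feb 7, 1968 → Mar 7, 1968: 29 days (February has 29).
Mar 7, 1968 → Apr 7, 1968: 31 days (March has 31).
Apr 7, 1968 → May 7, 1968: 30 days (April has 30).
May 7, 1968 → Jun 7, 1968: 31 days (May has 31).
Jun 7, 1968 → Jul 7, 1968: 30 days (June has 30).
Jul 7, 1968 → Aug 7, 1968: 31 days (July has 31).
Aug 7, 1968 → Sep 7, 1968: 31 days (August has 31).
Sep 7, 1968 → Sep 19, 1968: 12 days.
Total: 7987 days.

7987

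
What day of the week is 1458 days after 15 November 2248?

First find the weekday of Nov 15, 2248. Doomsday rule: the anchor day for the 2200s is Friday. For year 48: 48÷12 = 4 r 0, and 0÷4 = 0, so 4+0+0 = 4.
Friday + 4 ≡ Tuesday — that's 2248's doomsday.
In November the doomsday date is Nov 7.
Nov 15 is 8 days after Nov 7; 8 mod 7 = 1, so Tuesday + 1 = Wednesday.
1458 mod 7 = 2, so 1458 days after a Wednesday is Wednesday + 2 = Friday.

Friday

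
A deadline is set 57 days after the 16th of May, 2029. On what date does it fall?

May has 31 days: +16 → Jun 1, 2029 (41 left).
Jun has 30 days: +30 → Jul 1, 2029 (11 left).
+11 → Jul 12, 2029.

July 12, 2029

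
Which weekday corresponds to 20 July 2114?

January 1, 2114 is a Monday.
Jan 1, 2114 → Feb 1, 2114: 31 days (January has 31).
Feb 1, 2114 → Mar 1, 2114: 28 days (February has 28).
Mar 1, 2114 → Apr 1, 2114: 31 days (March has 31).
Apr 1, 2114 → May 1, 2114: 30 days (April has 30).
May 1, 2114 → Jun 1, 2114: 31 days (May has 31).
Jun 1, 2114 → Jul 1, 2114: 30 days (June has 30).
Jul 1, 2114 → Jul 20, 2114: 19 days.
Total: 200 days.
200 mod 7 = 4, so Monday + 4 = Friday.

Friday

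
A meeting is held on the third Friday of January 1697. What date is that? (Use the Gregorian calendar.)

January 18, 1697

January 1, 1697 is a Tuesday.
The first Friday is therefore January 4 (3 days later).
The third Friday is 4 + 2×7 = January 18.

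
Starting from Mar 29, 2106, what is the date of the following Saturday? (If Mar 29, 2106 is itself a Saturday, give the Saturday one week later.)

Mar 29, 2106 is a Monday.
From Monday to the next Saturday is 5 days.
Mar 29, 2106 + 5 = Apr 3, 2106.

April 3, 2106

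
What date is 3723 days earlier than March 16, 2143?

−365 (one year) → Mar 16, 2142 (3358 left).
−365 (one year) → Mar 16, 2141 (2993 left).
−365 (one year) → Mar 16, 2140 (2628 left).
−366 (one year; includes Feb 29, 2140) → Mar 16, 2139 (2262 left).
−365 (one year) → Mar 16, 2138 (1897 left).
−365 (one year) → Mar 16, 2137 (1532 left).
−365 (one year) → Mar 16, 2136 (1167 left).
−366 (one year; includes Feb 29, 2136) → Mar 16, 2135 (801 left).
−365 (one year) → Mar 16, 2134 (436 left).
−365 (one year) → Mar 16, 2133 (71 left).
−16 → Feb 28, 2133 (end of Feb, 28 days; 55 left).
−28 → Jan 31, 2133 (end of Jan, 31 days; 27 left).
−27 → Jan 4, 2133.

January 4, 2133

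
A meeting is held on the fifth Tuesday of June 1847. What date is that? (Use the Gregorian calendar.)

June 1, 1847 is a Tuesday.
The first Tuesday is therefore June 1 (same day).
The fifth Tuesday is 1 + 4×7 = June 29.

June 29, 1847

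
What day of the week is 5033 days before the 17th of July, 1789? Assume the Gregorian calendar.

Friday

Jul 17, 1789 is a Friday.
5033 mod 7 = 0, so 5033 days before a Friday is Friday − 0 = Friday.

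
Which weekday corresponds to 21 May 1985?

Tuesday

Doomsday rule: the anchor day for the 1900s is Wednesday. For year 85: 85÷12 = 7 r 1, and 1÷4 = 0, so 7+1+0 = 8.
Wednesday + 8 ≡ Thursday — that's 1985's doomsday.
In May the doomsday date is May 9.
May 21 is 12 days after May 9; 12 mod 7 = 5, so Thursday + 5 = Tuesday.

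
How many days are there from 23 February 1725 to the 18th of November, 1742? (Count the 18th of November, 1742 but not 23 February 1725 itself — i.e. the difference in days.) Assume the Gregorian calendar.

Feb 23, 1725 → Feb 23, 1726: 365 days.
Feb 23, 1726 → Feb 23, 1727: 365 days.
Feb 23, 1727 → Feb 23, 1728: 365 days.
Feb 23, 1728 → Feb 23, 1729: 366 days (Feb 29, 1728 is in that span).
Feb 23, 1729 → Feb 23, 1730: 365 days.
Feb 23, 1730 → Feb 23, 1731: 365 days.
Feb 23, 1731 → Feb 23, 1732: 365 days.
Feb 23, 1732 → Feb 23, 1733: 366 days (Feb 29, 1732 is in that span).
Feb 23, 1733 → Feb 23, 1734: 365 days.
Feb 23, 1734 → Feb 23, 1735: 365 days.
Feb 23, 1735 → Feb 23, 1736: 365 days.
Feb 23, 1736 → Feb 23, 1737: 366 days (Feb 29, 1736 is in that span).
Feb 23, 1737 → Feb 23, 1738: 365 days.
Feb 23, 1738 → Feb 23, 1739: 365 days.
Feb 23, 1739 → Feb 23, 1740: 365 days.
Feb 23, 1740 → Feb 23, 1741: 366 days (Feb 29, 1740 is in that span).
Feb 23, 1741 → Feb 23, 1742: 365 days.
Feb 23, 1742 → Mar 23, 1742: 28 days (February has 28).
Mar 23, 1742 → Apr 23, 1742: 31 days (March has 31).
Apr 23, 1742 → May 23, 1742: 30 days (April has 30).
May 23, 1742 → Jun 23, 1742: 31 days (May has 31).
Jun 23, 1742 → Jul 23, 1742: 30 days (June has 30).
Jul 23, 1742 → Aug 23, 1742: 31 days (July has 31).
Aug 23, 1742 → Sep 23, 1742: 31 days (August has 31).
Sep 23, 1742 → Oct 23, 1742: 30 days (September has 30).
Oct 23, 1742 → Nov 18, 1742: 26 days.
Total: 6477 days.

6477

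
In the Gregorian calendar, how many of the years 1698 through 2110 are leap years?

99

Multiples of 4 in [1698,2110]: 103.
Of those, multiples of 100: 5 (not leap unless ÷400).
Multiples of 400: 1.
Leap years = 103 − 5 + 1 = 99.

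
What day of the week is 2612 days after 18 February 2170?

First find the weekday of Feb 18, 2170. Doomsday rule: the anchor day for the 2100s is Sunday. For year 70: 70÷12 = 5 r 10, and 10÷4 = 2, so 5+10+2 = 17.
Sunday + 17 ≡ Wednesday — that's 2170's doomsday.
In February the doomsday date is Feb 28 (2170 is not a leap year).
Feb 18 is 10 days before Feb 28; 10 mod 7 = 3, so Wednesday − 3 = Sunday.
2612 mod 7 = 1, so 2612 days after a Sunday is Sunday + 1 = Monday.

Monday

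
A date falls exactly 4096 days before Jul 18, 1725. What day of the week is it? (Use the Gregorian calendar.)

First find the weekday of Jul 18, 1725. Doomsday rule: the anchor day for the 1700s is Sunday. For year 25: 25÷12 = 2 r 1, and 1÷4 = 0, so 2+1+0 = 3.
Sunday + 3 ≡ Wednesday — that's 1725's doomsday.
In July the doomsday date is Jul 11.
Jul 18 is 7 days after Jul 11; 7 mod 7 = 0, so Wednesday + 0 = Wednesday.
4096 mod 7 = 1, so 4096 days before a Wednesday is Wednesday − 1 = Tuesday.

Tuesday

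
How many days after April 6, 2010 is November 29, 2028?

Apr 6, 2010 → Apr 6, 2011: 365 days.
Apr 6, 2011 → Apr 6, 2012: 366 days (Feb 29, 2012 is in that span).
Apr 6, 2012 → Apr 6, 2013: 365 days.
Apr 6, 2013 → Apr 6, 2014: 365 days.
Apr 6, 2014 → Apr 6, 2015: 365 days.
Apr 6, 2015 → Apr 6, 2016: 366 days (Feb 29, 2016 is in that span).
Apr 6, 2016 → Apr 6, 2017: 365 days.
Apr 6, 2017 → Apr 6, 2018: 365 days.
Apr 6, 2018 → Apr 6, 2019: 365 days.
Apr 6, 2019 → Apr 6, 2020: 366 days (Feb 29, 2020 is in that span).
Apr 6, 2020 → Apr 6, 2021: 365 days.
Apr 6, 2021 → Apr 6, 2022: 365 days.
Apr 6, 2022 → Apr 6, 2023: 365 days.
Apr 6, 2023 → Apr 6, 2024: 366 days (Feb 29, 2024 is in that span).
Apr 6, 2024 → Apr 6, 2025: 365 days.
Apr 6, 2025 → Apr 6, 2026: 365 days.
Apr 6, 2026 → Apr 6, 2027: 365 days.
Apr 6, 2027 → Apr 6, 2028: 366 days (Feb 29, 2028 is in that span).
Apr 6, 2028 → May 6, 2028: 30 days (April has 30).
May 6, 2028 → Jun 6, 2028: 31 days (May has 31).
Jun 6, 2028 → Jul 6, 2028: 30 days (June has 30).
Jul 6, 2028 → Aug 6, 2028: 31 days (July has 31).
Aug 6, 2028 → Sep 6, 2028: 31 days (August has 31).
Sep 6, 2028 → Oct 6, 2028: 30 days (September has 30).
Oct 6, 2028 → Nov 6, 2028: 31 days (October has 31).
Nov 6, 2028 → Nov 29, 2028: 23 days.
Total: 6812 days.

6812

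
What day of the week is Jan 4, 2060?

January 1, 2060 is a Thursday.
Jan 1, 2060 → Jan 4, 2060: 3 days.
Total: 3 days.
3 mod 7 = 3, so Thursday + 3 = Sunday.

Sunday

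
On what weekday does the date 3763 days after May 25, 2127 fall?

Thursday

May 25, 2127 is a Sunday.
3763 mod 7 = 4, so 3763 days after a Sunday is Sunday + 4 = Thursday.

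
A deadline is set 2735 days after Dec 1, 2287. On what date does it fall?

+366 (one year; includes Feb 29, 2288) → Dec 1, 2288 (2369 left).
+365 (one year) → Dec 1, 2289 (2004 left).
+365 (one year) → Dec 1, 2290 (1639 left).
+365 (one year) → Dec 1, 2291 (1274 left).
+366 (one year; includes Feb 29, 2292) → Dec 1, 2292 (908 left).
+365 (one year) → Dec 1, 2293 (543 left).
+365 (one year) → Dec 1, 2294 (178 left).
Dec has 31 days: +31 → Jan 1, 2295 (147 left).
Jan has 31 days: +31 → Feb 1, 2295 (116 left).
Feb has 28 days: +28 → Mar 1, 2295 (88 left).
Mar has 31 days: +31 → Apr 1, 2295 (57 left).
Apr has 30 days: +30 → May 1, 2295 (27 left).
+27 → May 28, 2295.

May 28, 2295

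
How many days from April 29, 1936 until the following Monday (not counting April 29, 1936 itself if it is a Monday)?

5

Apr 29, 1936 is a Wednesday.
From Wednesday to the next Monday is 5 days.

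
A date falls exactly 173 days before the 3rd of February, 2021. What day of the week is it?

Friday

Feb 3, 2021 is a Wednesday.
173 mod 7 = 5, so 173 days before a Wednesday is Wednesday − 5 = Friday.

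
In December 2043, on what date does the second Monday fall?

December 14, 2043

December 1, 2043 is a Tuesday.
The first Monday is therefore December 7 (6 days later).
The second Monday is 7 + 1×7 = December 14.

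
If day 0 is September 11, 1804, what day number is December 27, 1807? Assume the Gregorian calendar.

Sep 11, 1804 → Sep 11, 1805: 365 days.
Sep 11, 1805 → Sep 11, 1806: 365 days.
Sep 11, 1806 → Sep 11, 1807: 365 days.
Sep 11, 1807 → Oct 11, 1807: 30 days (September has 30).
Oct 11, 1807 → Nov 11, 1807: 31 days (October has 31).
Nov 11, 1807 → Dec 11, 1807: 30 days (November has 30).
Dec 11, 1807 → Dec 27, 1807: 16 days.
Total: 1202 days.

1202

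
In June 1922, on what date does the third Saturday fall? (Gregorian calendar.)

June 17, 1922

June 1, 1922 is a Thursday.
The first Saturday is therefore June 3 (2 days later).
The third Saturday is 3 + 2×7 = June 17.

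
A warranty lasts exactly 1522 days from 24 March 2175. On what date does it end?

May 24, 2179

+366 (one year; includes Feb 29, 2176) → Mar 24, 2176 (1156 left).
+365 (one year) → Mar 24, 2177 (791 left).
+365 (one year) → Mar 24, 2178 (426 left).
+365 (one year) → Mar 24, 2179 (61 left).
Mar has 31 days: +8 → Apr 1, 2179 (53 left).
Apr has 30 days: +30 → May 1, 2179 (23 left).
+23 → May 24, 2179.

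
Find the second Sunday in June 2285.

June 1, 2285 is a Monday.
The first Sunday is therefore June 7 (6 days later).
The second Sunday is 7 + 1×7 = June 14.

June 14, 2285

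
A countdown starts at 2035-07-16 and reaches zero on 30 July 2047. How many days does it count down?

Jul 16, 2035 → Jul 16, 2036: 366 days (Feb 29, 2036 is in that span).
Jul 16, 2036 → Jul 16, 2037: 365 days.
Jul 16, 2037 → Jul 16, 2038: 365 days.
Jul 16, 2038 → Jul 16, 2039: 365 days.
Jul 16, 2039 → Jul 16, 2040: 366 days (Feb 29, 2040 is in that span).
Jul 16, 2040 → Jul 16, 2041: 365 days.
Jul 16, 2041 → Jul 16, 2042: 365 days.
Jul 16, 2042 → Jul 16, 2043: 365 days.
Jul 16, 2043 → Jul 16, 2044: 366 days (Feb 29, 2044 is in that span).
Jul 16, 2044 → Jul 16, 2045: 365 days.
Jul 16, 2045 → Jul 16, 2046: 365 days.
Jul 16, 2046 → Aug 16, 2046: 31 days (July has 31).
Aug 16, 2046 → Sep 16, 2046: 31 days (August has 31).
Sep 16, 2046 → Oct 16, 2046: 30 days (September has 30).
Oct 16, 2046 → Nov 16, 2046: 31 days (October has 31).
Nov 16, 2046 → Dec 16, 2046: 30 days (November has 30).
Dec 16, 2046 → Jan 16, 2047: 31 days (December has 31).
Jan 16, 2047 → Feb 16, 2047: 31 days (January has 31).
Feb 16, 2047 → Mar 16, 2047: 28 days (February has 28).
Mar 16, 2047 → Apr 16, 2047: 31 days (March has 31).
Apr 16, 2047 → May 16, 2047: 30 days (April has 30).
May 16, 2047 → Jun 16, 2047: 31 days (May has 31).
Jun 16, 2047 → Jul 16, 2047: 30 days (June has 30).
Jul 16, 2047 → Jul 30, 2047: 14 days.
Total: 4397 days.

4397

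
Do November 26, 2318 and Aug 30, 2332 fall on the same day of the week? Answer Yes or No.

From Nov 26, 2318 to Aug 30, 2332 is 5026 days.
5026 mod 7 = 0, so they are the same weekday.
(Nov 26, 2318 is a Tuesday; Aug 30, 2332 is a Tuesday.)

Yes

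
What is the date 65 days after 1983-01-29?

Jan has 31 days: +3 → Feb 1, 1983 (62 left).
Feb has 28 days: +28 → Mar 1, 1983 (34 left).
Mar has 31 days: +31 → Apr 1, 1983 (3 left).
+3 → Apr 4, 1983.

April 4, 1983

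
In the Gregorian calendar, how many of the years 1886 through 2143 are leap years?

62

Multiples of 4 in [1886,2143]: 64.
Of those, multiples of 100: 3 (not leap unless ÷400).
Multiples of 400: 1.
Leap years = 64 − 3 + 1 = 62.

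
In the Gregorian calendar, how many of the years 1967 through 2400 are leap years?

106

Multiples of 4 in [1967,2400]: 109.
Of those, multiples of 100: 5 (not leap unless ÷400).
Multiples of 400: 2.
Leap years = 109 − 5 + 2 = 106.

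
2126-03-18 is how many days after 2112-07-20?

Jul 20, 2112 → Jul 20, 2113: 365 days.
Jul 20, 2113 → Jul 20, 2114: 365 days.
Jul 20, 2114 → Jul 20, 2115: 365 days.
Jul 20, 2115 → Jul 20, 2116: 366 days (Feb 29, 2116 is in that span).
Jul 20, 2116 → Jul 20, 2117: 365 days.
Jul 20, 2117 → Jul 20, 2118: 365 days.
Jul 20, 2118 → Jul 20, 2119: 365 days.
Jul 20, 2119 → Jul 20, 2120: 366 days (Feb 29, 2120 is in that span).
Jul 20, 2120 → Jul 20, 2121: 365 days.
Jul 20, 2121 → Jul 20, 2122: 365 days.
Jul 20, 2122 → Jul 20, 2123: 365 days.
Jul 20, 2123 → Jul 20, 2124: 366 days (Feb 29, 2124 is in that span).
Jul 20, 2124 → Jul 20, 2125: 365 days.
Jul 20, 2125 → Aug 20, 2125: 31 days (July has 31).
Aug 20, 2125 → Sep 20, 2125: 31 days (August has 31).
Sep 20, 2125 → Oct 20, 2125: 30 days (September has 30).
Oct 20, 2125 → Nov 20, 2125: 31 days (October has 31).
Nov 20, 2125 → Dec 20, 2125: 30 days (November has 30).
Dec 20, 2125 → Jan 20, 2126: 31 days (December has 31).
Jan 20, 2126 → Feb 20, 2126: 31 days (January has 31).
Feb 20, 2126 → Mar 18, 2126: 26 days.
Total: 4989 days.

4989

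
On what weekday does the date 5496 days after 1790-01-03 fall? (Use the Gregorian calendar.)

Monday

First find the weekday of Jan 3, 1790. Doomsday rule: the anchor day for the 1700s is Sunday. For year 90: 90÷12 = 7 r 6, and 6÷4 = 1, so 7+6+1 = 14.
Sunday + 14 ≡ Sunday — that's 1790's doomsday.
In January the doomsday date is Jan 3 (1790 is not a leap year).
Jan 3 is the doomsday itself: Sunday.
5496 mod 7 = 1, so 5496 days after a Sunday is Sunday + 1 = Monday.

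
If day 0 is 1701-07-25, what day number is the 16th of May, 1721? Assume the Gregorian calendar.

7235

Jul 25, 1701 → Jul 25, 1702: 365 days.
Jul 25, 1702 → Jul 25, 1703: 365 days.
Jul 25, 1703 → Jul 25, 1704: 366 days (Feb 29, 1704 is in that span).
Jul 25, 1704 → Jul 25, 1705: 365 days.
Jul 25, 1705 → Jul 25, 1706: 365 days.
Jul 25, 1706 → Jul 25, 1707: 365 days.
Jul 25, 1707 → Jul 25, 1708: 366 days (Feb 29, 1708 is in that span).
Jul 25, 1708 → Jul 25, 1709: 365 days.
Jul 25, 1709 → Jul 25, 1710: 365 days.
Jul 25, 1710 → Jul 25, 1711: 365 days.
Jul 25, 1711 → Jul 25, 1712: 366 days (Feb 29, 1712 is in that span).
Jul 25, 1712 → Jul 25, 1713: 365 days.
Jul 25, 1713 → Jul 25, 1714: 365 days.
Jul 25, 1714 → Jul 25, 1715: 365 days.
Jul 25, 1715 → Jul 25, 1716: 366 days (Feb 29, 1716 is in that span).
Jul 25, 1716 → Jul 25, 1717: 365 days.
Jul 25, 1717 → Jul 25, 1718: 365 days.
Jul 25, 1718 → Jul 25, 1719: 365 days.
Jul 25, 1719 → Jul 25, 1720: 366 days (Feb 29, 1720 is in that span).
Jul 25, 1720 → Aug 25, 1720: 31 days (July has 31).
Aug 25, 1720 → Sep 25, 1720: 31 days (August has 31).
Sep 25, 1720 → Oct 25, 1720: 30 days (September has 30).
Oct 25, 1720 → Nov 25, 1720: 31 days (October has 31).
Nov 25, 1720 → Dec 25, 1720: 30 days (November has 30).
Dec 25, 1720 → Jan 25, 1721: 31 days (December has 31).
Jan 25, 1721 → Feb 25, 1721: 31 days (January has 31).
Feb 25, 1721 → Mar 25, 1721: 28 days (February has 28).
Mar 25, 1721 → Apr 25, 1721: 31 days (March has 31).
Apr 25, 1721 → May 16, 1721: 21 days.
Total: 7235 days.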